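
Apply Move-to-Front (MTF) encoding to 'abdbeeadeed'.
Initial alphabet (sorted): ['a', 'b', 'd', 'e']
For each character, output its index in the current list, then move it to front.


MTF encoding:
'a': index 0 in ['a', 'b', 'd', 'e'] -> ['a', 'b', 'd', 'e']
'b': index 1 in ['a', 'b', 'd', 'e'] -> ['b', 'a', 'd', 'e']
'd': index 2 in ['b', 'a', 'd', 'e'] -> ['d', 'b', 'a', 'e']
'b': index 1 in ['d', 'b', 'a', 'e'] -> ['b', 'd', 'a', 'e']
'e': index 3 in ['b', 'd', 'a', 'e'] -> ['e', 'b', 'd', 'a']
'e': index 0 in ['e', 'b', 'd', 'a'] -> ['e', 'b', 'd', 'a']
'a': index 3 in ['e', 'b', 'd', 'a'] -> ['a', 'e', 'b', 'd']
'd': index 3 in ['a', 'e', 'b', 'd'] -> ['d', 'a', 'e', 'b']
'e': index 2 in ['d', 'a', 'e', 'b'] -> ['e', 'd', 'a', 'b']
'e': index 0 in ['e', 'd', 'a', 'b'] -> ['e', 'd', 'a', 'b']
'd': index 1 in ['e', 'd', 'a', 'b'] -> ['d', 'e', 'a', 'b']


Output: [0, 1, 2, 1, 3, 0, 3, 3, 2, 0, 1]


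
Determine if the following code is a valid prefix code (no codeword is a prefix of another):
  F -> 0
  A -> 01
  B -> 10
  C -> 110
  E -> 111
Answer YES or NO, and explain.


Checking each pair (does one codeword prefix another?):
  F='0' vs A='01': prefix -- VIOLATION

NO -- this is NOT a valid prefix code. F (0) is a prefix of A (01).


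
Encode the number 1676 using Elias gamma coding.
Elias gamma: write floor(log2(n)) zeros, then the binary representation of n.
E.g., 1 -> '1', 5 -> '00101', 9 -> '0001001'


num_bits = floor(log2(1676)) + 1 = 11
leading_zeros = num_bits - 1 = 10
binary(1676) = 11010001100

Elias gamma(1676) = '0000000000' + '11010001100' = 000000000011010001100 (21 bits)


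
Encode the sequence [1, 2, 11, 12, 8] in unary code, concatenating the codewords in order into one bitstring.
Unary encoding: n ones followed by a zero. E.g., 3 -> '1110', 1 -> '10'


Encode each number as n ones followed by a terminating 0:
  1 -> 10 (2 bits)
  2 -> 110 (3 bits)
  11 -> 111111111110 (12 bits)
  12 -> 1111111111110 (13 bits)
  8 -> 111111110 (9 bits)
Total length = 2 + 3 + 12 + 13 + 9 = 39 bits.

Unary([1, 2, 11, 12, 8]) = 101101111111111101111111111110111111110 (39 bits)


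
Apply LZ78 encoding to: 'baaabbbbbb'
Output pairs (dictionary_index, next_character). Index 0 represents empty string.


LZ78 encoding steps:
Dictionary: {0: ''}
Step 1: w='' (idx 0), next='b' -> output (0, 'b'), add 'b' as idx 1
Step 2: w='' (idx 0), next='a' -> output (0, 'a'), add 'a' as idx 2
Step 3: w='a' (idx 2), next='a' -> output (2, 'a'), add 'aa' as idx 3
Step 4: w='b' (idx 1), next='b' -> output (1, 'b'), add 'bb' as idx 4
Step 5: w='bb' (idx 4), next='b' -> output (4, 'b'), add 'bbb' as idx 5
Step 6: w='b' (idx 1), end of input -> output (1, '')


Encoded: [(0, 'b'), (0, 'a'), (2, 'a'), (1, 'b'), (4, 'b'), (1, '')]


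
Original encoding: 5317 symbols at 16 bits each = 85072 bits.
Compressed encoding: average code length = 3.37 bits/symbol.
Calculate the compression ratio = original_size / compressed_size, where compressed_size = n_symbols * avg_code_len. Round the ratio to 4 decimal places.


original_size = n_symbols * orig_bits = 5317 * 16 = 85072 bits
compressed_size = n_symbols * avg_code_len = 5317 * 3.37 = 17918.29 bits
ratio = original_size / compressed_size = 85072 / 17918.29 = 4.7478

Compression ratio = 4.7478


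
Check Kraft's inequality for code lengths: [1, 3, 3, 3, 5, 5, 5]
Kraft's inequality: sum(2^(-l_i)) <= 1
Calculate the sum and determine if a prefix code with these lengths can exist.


Sum = 2^(-1) + 2^(-3) + 2^(-3) + 2^(-3) + 2^(-5) + 2^(-5) + 2^(-5)
    = 0.5 + 0.125 + 0.125 + 0.125 + 0.03125 + 0.03125 + 0.03125
    = 31/32 = 0.96875
Since 0.96875 <= 1, Kraft's inequality IS satisfied.
A prefix code with these lengths CAN exist.

Kraft sum = 0.96875. Satisfied.


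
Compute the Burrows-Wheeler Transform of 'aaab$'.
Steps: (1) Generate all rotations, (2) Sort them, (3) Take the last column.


Rotations (sorted):
  0: $aaab -> last char: b
  1: aaab$ -> last char: $
  2: aab$a -> last char: a
  3: ab$aa -> last char: a
  4: b$aaa -> last char: a


BWT = b$aaa


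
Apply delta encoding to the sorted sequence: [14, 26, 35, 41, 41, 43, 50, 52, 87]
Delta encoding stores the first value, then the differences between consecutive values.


First value: 14
Deltas:
  26 - 14 = 12
  35 - 26 = 9
  41 - 35 = 6
  41 - 41 = 0
  43 - 41 = 2
  50 - 43 = 7
  52 - 50 = 2
  87 - 52 = 35


Delta encoded: [14, 12, 9, 6, 0, 2, 7, 2, 35]


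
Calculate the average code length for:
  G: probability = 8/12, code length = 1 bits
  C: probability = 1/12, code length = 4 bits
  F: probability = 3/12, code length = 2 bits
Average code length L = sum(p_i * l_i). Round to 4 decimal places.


Weighted contributions p_i * l_i:
  G: (8/12) * 1 = 8/12
  C: (1/12) * 4 = 4/12
  F: (3/12) * 2 = 6/12
Sum = (8 + 4 + 6)/12 = 18/12

L = 18/12 = 1.5000 bits/symbol


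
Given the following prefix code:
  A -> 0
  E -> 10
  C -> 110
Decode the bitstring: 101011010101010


Decoding step by step:
Bits 10 -> E
Bits 10 -> E
Bits 110 -> C
Bits 10 -> E
Bits 10 -> E
Bits 10 -> E
Bits 10 -> E


Decoded message: EECEEEE


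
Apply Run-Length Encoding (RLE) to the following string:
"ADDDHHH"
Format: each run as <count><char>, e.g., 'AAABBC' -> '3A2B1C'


Scanning runs left to right:
  i=0: run of 'A' x 1 -> '1A'
  i=1: run of 'D' x 3 -> '3D'
  i=4: run of 'H' x 3 -> '3H'

RLE = 1A3D3H


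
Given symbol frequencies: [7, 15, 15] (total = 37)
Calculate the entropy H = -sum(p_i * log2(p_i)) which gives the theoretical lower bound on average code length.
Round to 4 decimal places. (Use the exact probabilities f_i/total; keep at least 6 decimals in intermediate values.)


Per-symbol terms -p_i * log2(p_i) with p_i = f_i/37:
  p = 7/37 = 0.189189: log2(p) = -2.402098, -p*log2(p) = 0.454451
  p = 15/37 = 0.405405: log2(p) = -1.302563, -p*log2(p) = 0.528066
  p = 15/37 = 0.405405: log2(p) = -1.302563, -p*log2(p) = 0.528066
H = 0.454451 + 0.528066 + 0.528066 = 1.510583

H = 1.5106 bits/symbol


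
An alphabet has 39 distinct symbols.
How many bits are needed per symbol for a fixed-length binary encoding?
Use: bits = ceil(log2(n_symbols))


log2(39) = 5.2854
Bracket: 2^5 = 32 < 39 <= 2^6 = 64
So ceil(log2(39)) = 6

bits = ceil(log2(39)) = ceil(5.2854) = 6 bits


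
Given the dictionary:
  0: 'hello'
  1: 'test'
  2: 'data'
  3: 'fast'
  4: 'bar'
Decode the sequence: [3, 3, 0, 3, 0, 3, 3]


Look up each index in the dictionary:
  3 -> 'fast'
  3 -> 'fast'
  0 -> 'hello'
  3 -> 'fast'
  0 -> 'hello'
  3 -> 'fast'
  3 -> 'fast'

Decoded: "fast fast hello fast hello fast fast"


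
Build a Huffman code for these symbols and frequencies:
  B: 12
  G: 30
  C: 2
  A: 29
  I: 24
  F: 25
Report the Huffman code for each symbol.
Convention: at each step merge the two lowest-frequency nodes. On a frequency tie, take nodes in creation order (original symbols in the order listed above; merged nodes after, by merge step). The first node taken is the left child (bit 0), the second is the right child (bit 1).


Huffman tree construction:
Step 1: Merge C(2) + B(12) = 14
Step 2: Merge (C+B)(14) + I(24) = 38
Step 3: Merge F(25) + A(29) = 54
Step 4: Merge G(30) + ((C+B)+I)(38) = 68
Step 5: Merge (F+A)(54) + (G+((C+B)+I))(68) = 122
Read each symbol's code off the tree from the root (left child = 0, right child = 1).

Codes:
  B: 1101 (length 4)
  G: 10 (length 2)
  C: 1100 (length 4)
  A: 01 (length 2)
  I: 111 (length 3)
  F: 00 (length 2)
Average code length: 296/122 = 2.4262 bits/symbol


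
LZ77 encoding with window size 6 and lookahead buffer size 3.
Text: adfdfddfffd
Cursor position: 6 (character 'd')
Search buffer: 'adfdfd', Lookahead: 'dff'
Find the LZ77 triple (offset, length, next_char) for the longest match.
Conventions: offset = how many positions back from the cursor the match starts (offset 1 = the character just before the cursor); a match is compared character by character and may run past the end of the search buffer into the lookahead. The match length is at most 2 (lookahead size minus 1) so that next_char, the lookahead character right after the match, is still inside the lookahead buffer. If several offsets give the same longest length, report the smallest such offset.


Try each offset into the search buffer:
  offset=1 (pos 5, char 'd'): match length 1
  offset=2 (pos 4, char 'f'): match length 0
  offset=3 (pos 3, char 'd'): match length 2
  offset=4 (pos 2, char 'f'): match length 0
  offset=5 (pos 1, char 'd'): match length 2
  offset=6 (pos 0, char 'a'): match length 0
Longest match has length 2, found at offsets 3, 5; take the smallest, offset 3.
next_char = character at position 6 + 2 = 8 -> 'f'

Best match: offset=3, length=2 (matching 'df' starting at position 3)
LZ77 triple: (3, 2, 'f')


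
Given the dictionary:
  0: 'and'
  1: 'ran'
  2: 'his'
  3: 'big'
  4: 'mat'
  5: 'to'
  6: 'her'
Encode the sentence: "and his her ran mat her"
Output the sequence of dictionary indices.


Look up each word in the dictionary:
  'and' -> 0
  'his' -> 2
  'her' -> 6
  'ran' -> 1
  'mat' -> 4
  'her' -> 6

Encoded: [0, 2, 6, 1, 4, 6]


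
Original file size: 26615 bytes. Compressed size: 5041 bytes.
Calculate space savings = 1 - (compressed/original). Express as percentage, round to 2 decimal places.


ratio = compressed/original = 5041/26615 = 0.189404
savings = 1 - ratio = 1 - 0.189404 = 0.810596
as a percentage: 0.810596 * 100 = 81.06%

Space savings = 1 - 5041/26615 = 81.06%


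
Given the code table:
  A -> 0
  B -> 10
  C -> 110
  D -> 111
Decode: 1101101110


Decoding:
110 -> C
110 -> C
111 -> D
0 -> A


Result: CCDA


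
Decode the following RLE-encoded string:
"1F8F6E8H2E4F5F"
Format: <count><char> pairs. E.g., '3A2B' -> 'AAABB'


Expanding each <count><char> pair:
  1F -> 'F'
  8F -> 'FFFFFFFF'
  6E -> 'EEEEEE'
  8H -> 'HHHHHHHH'
  2E -> 'EE'
  4F -> 'FFFF'
  5F -> 'FFFFF'

Decoded = FFFFFFFFFEEEEEEHHHHHHHHEEFFFFFFFFF


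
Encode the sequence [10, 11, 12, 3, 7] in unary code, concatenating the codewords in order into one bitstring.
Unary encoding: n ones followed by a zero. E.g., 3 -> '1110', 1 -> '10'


Encode each number as n ones followed by a terminating 0:
  10 -> 11111111110 (11 bits)
  11 -> 111111111110 (12 bits)
  12 -> 1111111111110 (13 bits)
  3 -> 1110 (4 bits)
  7 -> 11111110 (8 bits)
Total length = 11 + 12 + 13 + 4 + 8 = 48 bits.

Unary([10, 11, 12, 3, 7]) = 111111111101111111111101111111111110111011111110 (48 bits)


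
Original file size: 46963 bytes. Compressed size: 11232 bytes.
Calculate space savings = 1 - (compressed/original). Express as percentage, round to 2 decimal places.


ratio = compressed/original = 11232/46963 = 0.239167
savings = 1 - ratio = 1 - 0.239167 = 0.760833
as a percentage: 0.760833 * 100 = 76.08%

Space savings = 1 - 11232/46963 = 76.08%


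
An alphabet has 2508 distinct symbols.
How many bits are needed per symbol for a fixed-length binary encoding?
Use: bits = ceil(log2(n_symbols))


log2(2508) = 11.2923
Bracket: 2^11 = 2048 < 2508 <= 2^12 = 4096
So ceil(log2(2508)) = 12

bits = ceil(log2(2508)) = ceil(11.2923) = 12 bits


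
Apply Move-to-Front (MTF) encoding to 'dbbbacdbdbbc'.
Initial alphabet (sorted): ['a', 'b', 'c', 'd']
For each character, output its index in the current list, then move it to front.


MTF encoding:
'd': index 3 in ['a', 'b', 'c', 'd'] -> ['d', 'a', 'b', 'c']
'b': index 2 in ['d', 'a', 'b', 'c'] -> ['b', 'd', 'a', 'c']
'b': index 0 in ['b', 'd', 'a', 'c'] -> ['b', 'd', 'a', 'c']
'b': index 0 in ['b', 'd', 'a', 'c'] -> ['b', 'd', 'a', 'c']
'a': index 2 in ['b', 'd', 'a', 'c'] -> ['a', 'b', 'd', 'c']
'c': index 3 in ['a', 'b', 'd', 'c'] -> ['c', 'a', 'b', 'd']
'd': index 3 in ['c', 'a', 'b', 'd'] -> ['d', 'c', 'a', 'b']
'b': index 3 in ['d', 'c', 'a', 'b'] -> ['b', 'd', 'c', 'a']
'd': index 1 in ['b', 'd', 'c', 'a'] -> ['d', 'b', 'c', 'a']
'b': index 1 in ['d', 'b', 'c', 'a'] -> ['b', 'd', 'c', 'a']
'b': index 0 in ['b', 'd', 'c', 'a'] -> ['b', 'd', 'c', 'a']
'c': index 2 in ['b', 'd', 'c', 'a'] -> ['c', 'b', 'd', 'a']


Output: [3, 2, 0, 0, 2, 3, 3, 3, 1, 1, 0, 2]


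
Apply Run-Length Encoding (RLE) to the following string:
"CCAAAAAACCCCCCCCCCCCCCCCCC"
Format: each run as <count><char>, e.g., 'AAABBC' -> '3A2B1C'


Scanning runs left to right:
  i=0: run of 'C' x 2 -> '2C'
  i=2: run of 'A' x 6 -> '6A'
  i=8: run of 'C' x 18 -> '18C'

RLE = 2C6A18C


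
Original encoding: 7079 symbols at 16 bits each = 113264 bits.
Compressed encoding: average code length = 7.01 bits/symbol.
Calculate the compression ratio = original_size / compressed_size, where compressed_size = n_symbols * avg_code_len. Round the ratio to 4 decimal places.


original_size = n_symbols * orig_bits = 7079 * 16 = 113264 bits
compressed_size = n_symbols * avg_code_len = 7079 * 7.01 = 49623.79 bits
ratio = original_size / compressed_size = 113264 / 49623.79 = 2.2825

Compression ratio = 2.2825


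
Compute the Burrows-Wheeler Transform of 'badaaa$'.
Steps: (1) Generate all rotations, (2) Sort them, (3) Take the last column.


Rotations (sorted):
  0: $badaaa -> last char: a
  1: a$badaa -> last char: a
  2: aa$bada -> last char: a
  3: aaa$bad -> last char: d
  4: adaaa$b -> last char: b
  5: badaaa$ -> last char: $
  6: daaa$ba -> last char: a


BWT = aaadb$a


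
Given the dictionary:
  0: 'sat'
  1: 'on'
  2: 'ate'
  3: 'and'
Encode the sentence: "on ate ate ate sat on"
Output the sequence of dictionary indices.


Look up each word in the dictionary:
  'on' -> 1
  'ate' -> 2
  'ate' -> 2
  'ate' -> 2
  'sat' -> 0
  'on' -> 1

Encoded: [1, 2, 2, 2, 0, 1]


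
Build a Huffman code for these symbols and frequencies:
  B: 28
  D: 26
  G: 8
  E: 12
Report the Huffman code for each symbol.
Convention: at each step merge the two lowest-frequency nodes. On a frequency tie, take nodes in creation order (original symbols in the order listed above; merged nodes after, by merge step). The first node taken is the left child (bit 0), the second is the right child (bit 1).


Huffman tree construction:
Step 1: Merge G(8) + E(12) = 20
Step 2: Merge (G+E)(20) + D(26) = 46
Step 3: Merge B(28) + ((G+E)+D)(46) = 74
Read each symbol's code off the tree from the root (left child = 0, right child = 1).

Codes:
  B: 0 (length 1)
  D: 11 (length 2)
  G: 100 (length 3)
  E: 101 (length 3)
Average code length: 140/74 = 1.8919 bits/symbol


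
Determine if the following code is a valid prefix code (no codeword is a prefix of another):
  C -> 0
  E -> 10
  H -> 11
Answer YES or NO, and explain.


Checking each pair (does one codeword prefix another?):
  C='0' vs E='10': no prefix
  C='0' vs H='11': no prefix
  E='10' vs C='0': no prefix
  E='10' vs H='11': no prefix
  H='11' vs C='0': no prefix
  H='11' vs E='10': no prefix
No violation found over all pairs.

YES -- this is a valid prefix code. No codeword is a prefix of any other codeword.


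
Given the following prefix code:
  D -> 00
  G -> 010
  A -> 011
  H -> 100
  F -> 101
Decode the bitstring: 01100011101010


Decoding step by step:
Bits 011 -> A
Bits 00 -> D
Bits 011 -> A
Bits 101 -> F
Bits 010 -> G


Decoded message: ADAFG


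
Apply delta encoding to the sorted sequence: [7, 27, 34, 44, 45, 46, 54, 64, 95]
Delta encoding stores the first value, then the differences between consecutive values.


First value: 7
Deltas:
  27 - 7 = 20
  34 - 27 = 7
  44 - 34 = 10
  45 - 44 = 1
  46 - 45 = 1
  54 - 46 = 8
  64 - 54 = 10
  95 - 64 = 31


Delta encoded: [7, 20, 7, 10, 1, 1, 8, 10, 31]


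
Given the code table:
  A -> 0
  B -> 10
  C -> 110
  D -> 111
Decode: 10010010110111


Decoding:
10 -> B
0 -> A
10 -> B
0 -> A
10 -> B
110 -> C
111 -> D


Result: BABABCD


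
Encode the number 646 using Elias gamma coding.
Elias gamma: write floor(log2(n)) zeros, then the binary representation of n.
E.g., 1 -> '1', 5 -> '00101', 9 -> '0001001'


num_bits = floor(log2(646)) + 1 = 10
leading_zeros = num_bits - 1 = 9
binary(646) = 1010000110

Elias gamma(646) = '000000000' + '1010000110' = 0000000001010000110 (19 bits)


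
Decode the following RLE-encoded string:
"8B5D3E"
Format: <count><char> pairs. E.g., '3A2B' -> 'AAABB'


Expanding each <count><char> pair:
  8B -> 'BBBBBBBB'
  5D -> 'DDDDD'
  3E -> 'EEE'

Decoded = BBBBBBBBDDDDDEEE


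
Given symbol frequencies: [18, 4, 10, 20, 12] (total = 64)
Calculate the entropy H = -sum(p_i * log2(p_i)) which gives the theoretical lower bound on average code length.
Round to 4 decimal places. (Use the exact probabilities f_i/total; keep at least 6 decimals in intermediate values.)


Per-symbol terms -p_i * log2(p_i) with p_i = f_i/64:
  p = 18/64 = 0.281250: log2(p) = -1.830075, -p*log2(p) = 0.514709
  p = 4/64 = 0.062500: log2(p) = -4.000000, -p*log2(p) = 0.250000
  p = 10/64 = 0.156250: log2(p) = -2.678072, -p*log2(p) = 0.418449
  p = 20/64 = 0.312500: log2(p) = -1.678072, -p*log2(p) = 0.524397
  p = 12/64 = 0.187500: log2(p) = -2.415037, -p*log2(p) = 0.452820
H = 0.514709 + 0.250000 + 0.418449 + 0.524397 + 0.452820 = 2.160375

H = 2.1604 bits/symbol


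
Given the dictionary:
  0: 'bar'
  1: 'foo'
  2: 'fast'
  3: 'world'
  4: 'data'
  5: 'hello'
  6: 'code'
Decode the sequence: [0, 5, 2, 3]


Look up each index in the dictionary:
  0 -> 'bar'
  5 -> 'hello'
  2 -> 'fast'
  3 -> 'world'

Decoded: "bar hello fast world"


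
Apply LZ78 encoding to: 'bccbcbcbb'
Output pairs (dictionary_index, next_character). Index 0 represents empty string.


LZ78 encoding steps:
Dictionary: {0: ''}
Step 1: w='' (idx 0), next='b' -> output (0, 'b'), add 'b' as idx 1
Step 2: w='' (idx 0), next='c' -> output (0, 'c'), add 'c' as idx 2
Step 3: w='c' (idx 2), next='b' -> output (2, 'b'), add 'cb' as idx 3
Step 4: w='cb' (idx 3), next='c' -> output (3, 'c'), add 'cbc' as idx 4
Step 5: w='b' (idx 1), next='b' -> output (1, 'b'), add 'bb' as idx 5


Encoded: [(0, 'b'), (0, 'c'), (2, 'b'), (3, 'c'), (1, 'b')]


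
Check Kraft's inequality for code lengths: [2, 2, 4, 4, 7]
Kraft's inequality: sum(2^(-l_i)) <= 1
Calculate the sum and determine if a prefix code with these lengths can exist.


Sum = 2^(-2) + 2^(-2) + 2^(-4) + 2^(-4) + 2^(-7)
    = 0.25 + 0.25 + 0.0625 + 0.0625 + 0.0078125
    = 81/128 = 0.6328125
Since 0.6328125 <= 1, Kraft's inequality IS satisfied.
A prefix code with these lengths CAN exist.

Kraft sum = 0.6328125. Satisfied.


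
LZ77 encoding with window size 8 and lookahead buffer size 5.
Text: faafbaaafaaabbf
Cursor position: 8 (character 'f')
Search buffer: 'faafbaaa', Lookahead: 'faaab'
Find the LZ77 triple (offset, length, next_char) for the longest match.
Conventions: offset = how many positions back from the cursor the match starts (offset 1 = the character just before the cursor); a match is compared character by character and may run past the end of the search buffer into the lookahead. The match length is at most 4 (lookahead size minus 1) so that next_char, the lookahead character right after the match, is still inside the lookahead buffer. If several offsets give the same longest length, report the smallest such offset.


Try each offset into the search buffer:
  offset=1 (pos 7, char 'a'): match length 0
  offset=2 (pos 6, char 'a'): match length 0
  offset=3 (pos 5, char 'a'): match length 0
  offset=4 (pos 4, char 'b'): match length 0
  offset=5 (pos 3, char 'f'): match length 1
  offset=6 (pos 2, char 'a'): match length 0
  offset=7 (pos 1, char 'a'): match length 0
  offset=8 (pos 0, char 'f'): match length 3
Longest match has length 3 at offset 8.
next_char = character at position 8 + 3 = 11 -> 'a'

Best match: offset=8, length=3 (matching 'faa' starting at position 0)
LZ77 triple: (8, 3, 'a')


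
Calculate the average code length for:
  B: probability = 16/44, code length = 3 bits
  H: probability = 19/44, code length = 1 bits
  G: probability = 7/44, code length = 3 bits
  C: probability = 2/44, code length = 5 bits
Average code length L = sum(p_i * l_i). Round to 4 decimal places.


Weighted contributions p_i * l_i:
  B: (16/44) * 3 = 48/44
  H: (19/44) * 1 = 19/44
  G: (7/44) * 3 = 21/44
  C: (2/44) * 5 = 10/44
Sum = (48 + 19 + 21 + 10)/44 = 98/44

L = 98/44 = 2.2273 bits/symbol


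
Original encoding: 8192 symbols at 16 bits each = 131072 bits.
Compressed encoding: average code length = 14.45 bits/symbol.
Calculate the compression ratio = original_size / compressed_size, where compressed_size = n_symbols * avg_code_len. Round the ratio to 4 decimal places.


original_size = n_symbols * orig_bits = 8192 * 16 = 131072 bits
compressed_size = n_symbols * avg_code_len = 8192 * 14.45 = 118374.4 bits
ratio = original_size / compressed_size = 131072 / 118374.4 = 1.1073

Compression ratio = 1.1073


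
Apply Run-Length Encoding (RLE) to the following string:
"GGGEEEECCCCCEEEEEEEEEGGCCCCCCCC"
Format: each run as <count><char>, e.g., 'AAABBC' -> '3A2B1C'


Scanning runs left to right:
  i=0: run of 'G' x 3 -> '3G'
  i=3: run of 'E' x 4 -> '4E'
  i=7: run of 'C' x 5 -> '5C'
  i=12: run of 'E' x 9 -> '9E'
  i=21: run of 'G' x 2 -> '2G'
  i=23: run of 'C' x 8 -> '8C'

RLE = 3G4E5C9E2G8C


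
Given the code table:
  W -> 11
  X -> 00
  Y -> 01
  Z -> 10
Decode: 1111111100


Decoding:
11 -> W
11 -> W
11 -> W
11 -> W
00 -> X


Result: WWWWX


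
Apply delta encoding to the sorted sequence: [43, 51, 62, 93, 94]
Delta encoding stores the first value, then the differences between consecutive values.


First value: 43
Deltas:
  51 - 43 = 8
  62 - 51 = 11
  93 - 62 = 31
  94 - 93 = 1


Delta encoded: [43, 8, 11, 31, 1]


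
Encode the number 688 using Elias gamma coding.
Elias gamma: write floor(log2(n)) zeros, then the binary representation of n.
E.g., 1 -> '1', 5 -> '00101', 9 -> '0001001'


num_bits = floor(log2(688)) + 1 = 10
leading_zeros = num_bits - 1 = 9
binary(688) = 1010110000

Elias gamma(688) = '000000000' + '1010110000' = 0000000001010110000 (19 bits)


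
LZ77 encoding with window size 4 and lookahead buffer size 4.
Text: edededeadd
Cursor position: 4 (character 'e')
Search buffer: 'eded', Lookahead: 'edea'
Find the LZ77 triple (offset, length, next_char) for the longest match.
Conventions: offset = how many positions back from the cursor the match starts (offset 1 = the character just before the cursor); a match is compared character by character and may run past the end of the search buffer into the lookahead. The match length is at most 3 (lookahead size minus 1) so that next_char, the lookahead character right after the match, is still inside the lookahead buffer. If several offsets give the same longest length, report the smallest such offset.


Try each offset into the search buffer:
  offset=1 (pos 3, char 'd'): match length 0
  offset=2 (pos 2, char 'e'): match length 3
  offset=3 (pos 1, char 'd'): match length 0
  offset=4 (pos 0, char 'e'): match length 3
Longest match has length 3, found at offsets 2, 4; take the smallest, offset 2.
next_char = character at position 4 + 3 = 7 -> 'a'

Best match: offset=2, length=3 (matching 'ede' starting at position 2)
LZ77 triple: (2, 3, 'a')


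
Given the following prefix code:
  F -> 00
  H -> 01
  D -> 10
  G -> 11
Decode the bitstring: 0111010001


Decoding step by step:
Bits 01 -> H
Bits 11 -> G
Bits 01 -> H
Bits 00 -> F
Bits 01 -> H


Decoded message: HGHFH


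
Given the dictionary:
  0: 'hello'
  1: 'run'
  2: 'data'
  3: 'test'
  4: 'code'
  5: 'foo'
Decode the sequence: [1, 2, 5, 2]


Look up each index in the dictionary:
  1 -> 'run'
  2 -> 'data'
  5 -> 'foo'
  2 -> 'data'

Decoded: "run data foo data"


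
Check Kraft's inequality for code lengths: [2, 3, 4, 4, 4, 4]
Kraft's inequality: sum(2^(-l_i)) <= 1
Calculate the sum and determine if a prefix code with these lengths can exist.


Sum = 2^(-2) + 2^(-3) + 2^(-4) + 2^(-4) + 2^(-4) + 2^(-4)
    = 0.25 + 0.125 + 0.0625 + 0.0625 + 0.0625 + 0.0625
    = 10/16 = 0.625
Since 0.625 <= 1, Kraft's inequality IS satisfied.
A prefix code with these lengths CAN exist.

Kraft sum = 0.625. Satisfied.


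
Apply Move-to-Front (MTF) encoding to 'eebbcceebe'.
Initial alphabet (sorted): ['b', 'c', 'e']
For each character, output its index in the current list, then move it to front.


MTF encoding:
'e': index 2 in ['b', 'c', 'e'] -> ['e', 'b', 'c']
'e': index 0 in ['e', 'b', 'c'] -> ['e', 'b', 'c']
'b': index 1 in ['e', 'b', 'c'] -> ['b', 'e', 'c']
'b': index 0 in ['b', 'e', 'c'] -> ['b', 'e', 'c']
'c': index 2 in ['b', 'e', 'c'] -> ['c', 'b', 'e']
'c': index 0 in ['c', 'b', 'e'] -> ['c', 'b', 'e']
'e': index 2 in ['c', 'b', 'e'] -> ['e', 'c', 'b']
'e': index 0 in ['e', 'c', 'b'] -> ['e', 'c', 'b']
'b': index 2 in ['e', 'c', 'b'] -> ['b', 'e', 'c']
'e': index 1 in ['b', 'e', 'c'] -> ['e', 'b', 'c']


Output: [2, 0, 1, 0, 2, 0, 2, 0, 2, 1]


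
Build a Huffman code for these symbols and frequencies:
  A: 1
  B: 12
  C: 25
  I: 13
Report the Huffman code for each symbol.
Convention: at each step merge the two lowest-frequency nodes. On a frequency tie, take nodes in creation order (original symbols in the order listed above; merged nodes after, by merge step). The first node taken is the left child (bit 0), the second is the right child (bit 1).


Huffman tree construction:
Step 1: Merge A(1) + B(12) = 13
Step 2: Merge I(13) + (A+B)(13) = 26
Step 3: Merge C(25) + (I+(A+B))(26) = 51
Read each symbol's code off the tree from the root (left child = 0, right child = 1).

Codes:
  A: 110 (length 3)
  B: 111 (length 3)
  C: 0 (length 1)
  I: 10 (length 2)
Average code length: 90/51 = 1.7647 bits/symbol


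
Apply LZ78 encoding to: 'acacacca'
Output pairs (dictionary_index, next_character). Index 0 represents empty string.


LZ78 encoding steps:
Dictionary: {0: ''}
Step 1: w='' (idx 0), next='a' -> output (0, 'a'), add 'a' as idx 1
Step 2: w='' (idx 0), next='c' -> output (0, 'c'), add 'c' as idx 2
Step 3: w='a' (idx 1), next='c' -> output (1, 'c'), add 'ac' as idx 3
Step 4: w='ac' (idx 3), next='c' -> output (3, 'c'), add 'acc' as idx 4
Step 5: w='a' (idx 1), end of input -> output (1, '')


Encoded: [(0, 'a'), (0, 'c'), (1, 'c'), (3, 'c'), (1, '')]


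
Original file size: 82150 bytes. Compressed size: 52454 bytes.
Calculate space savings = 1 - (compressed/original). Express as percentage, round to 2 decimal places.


ratio = compressed/original = 52454/82150 = 0.638515
savings = 1 - ratio = 1 - 0.638515 = 0.361485
as a percentage: 0.361485 * 100 = 36.15%

Space savings = 1 - 52454/82150 = 36.15%


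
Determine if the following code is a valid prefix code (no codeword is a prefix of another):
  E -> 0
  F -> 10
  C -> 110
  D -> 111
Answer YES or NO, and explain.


Checking each pair (does one codeword prefix another?):
  E='0' vs F='10': no prefix
  E='0' vs C='110': no prefix
  E='0' vs D='111': no prefix
  F='10' vs E='0': no prefix
  F='10' vs C='110': no prefix
  F='10' vs D='111': no prefix
  C='110' vs E='0': no prefix
  C='110' vs F='10': no prefix
  C='110' vs D='111': no prefix
  D='111' vs E='0': no prefix
  D='111' vs F='10': no prefix
  D='111' vs C='110': no prefix
No violation found over all pairs.

YES -- this is a valid prefix code. No codeword is a prefix of any other codeword.


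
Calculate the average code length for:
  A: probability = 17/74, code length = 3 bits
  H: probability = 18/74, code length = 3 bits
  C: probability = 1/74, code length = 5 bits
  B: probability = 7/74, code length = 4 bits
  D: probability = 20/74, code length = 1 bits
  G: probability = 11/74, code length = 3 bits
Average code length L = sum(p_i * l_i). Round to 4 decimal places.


Weighted contributions p_i * l_i:
  A: (17/74) * 3 = 51/74
  H: (18/74) * 3 = 54/74
  C: (1/74) * 5 = 5/74
  B: (7/74) * 4 = 28/74
  D: (20/74) * 1 = 20/74
  G: (11/74) * 3 = 33/74
Sum = (51 + 54 + 5 + 28 + 20 + 33)/74 = 191/74

L = 191/74 = 2.5811 bits/symbol


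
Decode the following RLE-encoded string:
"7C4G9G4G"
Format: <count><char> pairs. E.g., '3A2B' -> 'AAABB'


Expanding each <count><char> pair:
  7C -> 'CCCCCCC'
  4G -> 'GGGG'
  9G -> 'GGGGGGGGG'
  4G -> 'GGGG'

Decoded = CCCCCCCGGGGGGGGGGGGGGGGG


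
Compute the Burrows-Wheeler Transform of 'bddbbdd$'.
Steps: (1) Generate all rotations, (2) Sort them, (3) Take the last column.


Rotations (sorted):
  0: $bddbbdd -> last char: d
  1: bbdd$bdd -> last char: d
  2: bdd$bddb -> last char: b
  3: bddbbdd$ -> last char: $
  4: d$bddbbd -> last char: d
  5: dbbdd$bd -> last char: d
  6: dd$bddbb -> last char: b
  7: ddbbdd$b -> last char: b


BWT = ddb$ddbb


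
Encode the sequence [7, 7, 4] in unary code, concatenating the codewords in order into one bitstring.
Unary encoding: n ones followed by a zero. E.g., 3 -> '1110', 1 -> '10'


Encode each number as n ones followed by a terminating 0:
  7 -> 11111110 (8 bits)
  7 -> 11111110 (8 bits)
  4 -> 11110 (5 bits)
Total length = 8 + 8 + 5 = 21 bits.

Unary([7, 7, 4]) = 111111101111111011110 (21 bits)


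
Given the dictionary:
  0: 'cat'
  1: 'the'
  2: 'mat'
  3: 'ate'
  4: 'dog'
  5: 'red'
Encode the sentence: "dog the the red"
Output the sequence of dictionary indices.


Look up each word in the dictionary:
  'dog' -> 4
  'the' -> 1
  'the' -> 1
  'red' -> 5

Encoded: [4, 1, 1, 5]


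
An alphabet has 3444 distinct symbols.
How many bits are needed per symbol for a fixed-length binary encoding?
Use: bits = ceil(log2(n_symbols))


log2(3444) = 11.7499
Bracket: 2^11 = 2048 < 3444 <= 2^12 = 4096
So ceil(log2(3444)) = 12

bits = ceil(log2(3444)) = ceil(11.7499) = 12 bits


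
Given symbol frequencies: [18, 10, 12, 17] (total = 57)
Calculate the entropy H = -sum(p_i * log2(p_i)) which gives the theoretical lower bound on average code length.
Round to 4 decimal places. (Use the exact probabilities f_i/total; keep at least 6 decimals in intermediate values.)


Per-symbol terms -p_i * log2(p_i) with p_i = f_i/57:
  p = 18/57 = 0.315789: log2(p) = -1.662965, -p*log2(p) = 0.525147
  p = 10/57 = 0.175439: log2(p) = -2.510962, -p*log2(p) = 0.440520
  p = 12/57 = 0.210526: log2(p) = -2.247928, -p*log2(p) = 0.473248
  p = 17/57 = 0.298246: log2(p) = -1.745427, -p*log2(p) = 0.520566
H = 0.525147 + 0.440520 + 0.473248 + 0.520566 = 1.959481

H = 1.9595 bits/symbol


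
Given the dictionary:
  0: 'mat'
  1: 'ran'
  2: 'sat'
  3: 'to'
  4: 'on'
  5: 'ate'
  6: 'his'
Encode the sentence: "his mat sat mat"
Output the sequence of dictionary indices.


Look up each word in the dictionary:
  'his' -> 6
  'mat' -> 0
  'sat' -> 2
  'mat' -> 0

Encoded: [6, 0, 2, 0]


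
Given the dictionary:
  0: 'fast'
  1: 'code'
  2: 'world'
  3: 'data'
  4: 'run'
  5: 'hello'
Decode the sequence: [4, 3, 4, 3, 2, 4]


Look up each index in the dictionary:
  4 -> 'run'
  3 -> 'data'
  4 -> 'run'
  3 -> 'data'
  2 -> 'world'
  4 -> 'run'

Decoded: "run data run data world run"


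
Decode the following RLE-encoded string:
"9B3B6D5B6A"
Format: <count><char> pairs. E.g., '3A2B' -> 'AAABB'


Expanding each <count><char> pair:
  9B -> 'BBBBBBBBB'
  3B -> 'BBB'
  6D -> 'DDDDDD'
  5B -> 'BBBBB'
  6A -> 'AAAAAA'

Decoded = BBBBBBBBBBBBDDDDDDBBBBBAAAAAA


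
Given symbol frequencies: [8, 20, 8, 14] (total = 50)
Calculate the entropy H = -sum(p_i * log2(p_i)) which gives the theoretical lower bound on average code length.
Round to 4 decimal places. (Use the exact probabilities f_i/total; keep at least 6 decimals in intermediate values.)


Per-symbol terms -p_i * log2(p_i) with p_i = f_i/50:
  p = 8/50 = 0.160000: log2(p) = -2.643856, -p*log2(p) = 0.423017
  p = 20/50 = 0.400000: log2(p) = -1.321928, -p*log2(p) = 0.528771
  p = 8/50 = 0.160000: log2(p) = -2.643856, -p*log2(p) = 0.423017
  p = 14/50 = 0.280000: log2(p) = -1.836501, -p*log2(p) = 0.514220
H = 0.423017 + 0.528771 + 0.423017 + 0.514220 = 1.889025

H = 1.889 bits/symbol


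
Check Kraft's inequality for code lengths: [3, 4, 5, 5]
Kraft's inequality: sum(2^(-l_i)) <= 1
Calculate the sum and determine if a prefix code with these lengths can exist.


Sum = 2^(-3) + 2^(-4) + 2^(-5) + 2^(-5)
    = 0.125 + 0.0625 + 0.03125 + 0.03125
    = 8/32 = 0.25
Since 0.25 <= 1, Kraft's inequality IS satisfied.
A prefix code with these lengths CAN exist.

Kraft sum = 0.25. Satisfied.


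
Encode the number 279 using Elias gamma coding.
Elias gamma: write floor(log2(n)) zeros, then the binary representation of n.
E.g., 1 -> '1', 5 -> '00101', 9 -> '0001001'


num_bits = floor(log2(279)) + 1 = 9
leading_zeros = num_bits - 1 = 8
binary(279) = 100010111

Elias gamma(279) = '00000000' + '100010111' = 00000000100010111 (17 bits)


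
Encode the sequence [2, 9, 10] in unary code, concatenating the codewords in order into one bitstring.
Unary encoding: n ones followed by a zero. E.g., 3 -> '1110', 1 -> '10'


Encode each number as n ones followed by a terminating 0:
  2 -> 110 (3 bits)
  9 -> 1111111110 (10 bits)
  10 -> 11111111110 (11 bits)
Total length = 3 + 10 + 11 = 24 bits.

Unary([2, 9, 10]) = 110111111111011111111110 (24 bits)


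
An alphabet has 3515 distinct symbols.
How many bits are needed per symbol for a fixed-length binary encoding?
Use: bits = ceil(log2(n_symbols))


log2(3515) = 11.7793
Bracket: 2^11 = 2048 < 3515 <= 2^12 = 4096
So ceil(log2(3515)) = 12

bits = ceil(log2(3515)) = ceil(11.7793) = 12 bits


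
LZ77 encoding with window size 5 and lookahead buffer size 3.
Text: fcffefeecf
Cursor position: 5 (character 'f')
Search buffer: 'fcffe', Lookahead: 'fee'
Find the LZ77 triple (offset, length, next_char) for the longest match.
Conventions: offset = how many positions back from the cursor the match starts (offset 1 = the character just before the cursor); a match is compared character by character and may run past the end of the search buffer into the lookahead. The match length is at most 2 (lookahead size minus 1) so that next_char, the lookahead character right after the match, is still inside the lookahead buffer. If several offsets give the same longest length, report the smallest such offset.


Try each offset into the search buffer:
  offset=1 (pos 4, char 'e'): match length 0
  offset=2 (pos 3, char 'f'): match length 2
  offset=3 (pos 2, char 'f'): match length 1
  offset=4 (pos 1, char 'c'): match length 0
  offset=5 (pos 0, char 'f'): match length 1
Longest match has length 2 at offset 2.
next_char = character at position 5 + 2 = 7 -> 'e'

Best match: offset=2, length=2 (matching 'fe' starting at position 3)
LZ77 triple: (2, 2, 'e')


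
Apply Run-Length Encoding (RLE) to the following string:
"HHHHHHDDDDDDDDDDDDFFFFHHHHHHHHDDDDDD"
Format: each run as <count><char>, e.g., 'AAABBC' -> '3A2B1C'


Scanning runs left to right:
  i=0: run of 'H' x 6 -> '6H'
  i=6: run of 'D' x 12 -> '12D'
  i=18: run of 'F' x 4 -> '4F'
  i=22: run of 'H' x 8 -> '8H'
  i=30: run of 'D' x 6 -> '6D'

RLE = 6H12D4F8H6D


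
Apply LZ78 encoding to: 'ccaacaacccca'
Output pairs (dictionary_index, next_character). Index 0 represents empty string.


LZ78 encoding steps:
Dictionary: {0: ''}
Step 1: w='' (idx 0), next='c' -> output (0, 'c'), add 'c' as idx 1
Step 2: w='c' (idx 1), next='a' -> output (1, 'a'), add 'ca' as idx 2
Step 3: w='' (idx 0), next='a' -> output (0, 'a'), add 'a' as idx 3
Step 4: w='ca' (idx 2), next='a' -> output (2, 'a'), add 'caa' as idx 4
Step 5: w='c' (idx 1), next='c' -> output (1, 'c'), add 'cc' as idx 5
Step 6: w='cc' (idx 5), next='a' -> output (5, 'a'), add 'cca' as idx 6


Encoded: [(0, 'c'), (1, 'a'), (0, 'a'), (2, 'a'), (1, 'c'), (5, 'a')]


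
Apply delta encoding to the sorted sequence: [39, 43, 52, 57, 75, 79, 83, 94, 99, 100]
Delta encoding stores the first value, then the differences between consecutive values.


First value: 39
Deltas:
  43 - 39 = 4
  52 - 43 = 9
  57 - 52 = 5
  75 - 57 = 18
  79 - 75 = 4
  83 - 79 = 4
  94 - 83 = 11
  99 - 94 = 5
  100 - 99 = 1


Delta encoded: [39, 4, 9, 5, 18, 4, 4, 11, 5, 1]


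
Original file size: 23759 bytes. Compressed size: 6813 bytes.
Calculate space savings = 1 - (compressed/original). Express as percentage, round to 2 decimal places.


ratio = compressed/original = 6813/23759 = 0.286754
savings = 1 - ratio = 1 - 0.286754 = 0.713246
as a percentage: 0.713246 * 100 = 71.32%

Space savings = 1 - 6813/23759 = 71.32%


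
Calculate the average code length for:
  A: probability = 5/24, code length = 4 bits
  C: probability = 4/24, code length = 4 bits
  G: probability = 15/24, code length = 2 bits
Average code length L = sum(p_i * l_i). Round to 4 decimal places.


Weighted contributions p_i * l_i:
  A: (5/24) * 4 = 20/24
  C: (4/24) * 4 = 16/24
  G: (15/24) * 2 = 30/24
Sum = (20 + 16 + 30)/24 = 66/24

L = 66/24 = 2.7500 bits/symbol


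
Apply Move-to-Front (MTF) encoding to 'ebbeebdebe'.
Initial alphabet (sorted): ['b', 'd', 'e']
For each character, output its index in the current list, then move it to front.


MTF encoding:
'e': index 2 in ['b', 'd', 'e'] -> ['e', 'b', 'd']
'b': index 1 in ['e', 'b', 'd'] -> ['b', 'e', 'd']
'b': index 0 in ['b', 'e', 'd'] -> ['b', 'e', 'd']
'e': index 1 in ['b', 'e', 'd'] -> ['e', 'b', 'd']
'e': index 0 in ['e', 'b', 'd'] -> ['e', 'b', 'd']
'b': index 1 in ['e', 'b', 'd'] -> ['b', 'e', 'd']
'd': index 2 in ['b', 'e', 'd'] -> ['d', 'b', 'e']
'e': index 2 in ['d', 'b', 'e'] -> ['e', 'd', 'b']
'b': index 2 in ['e', 'd', 'b'] -> ['b', 'e', 'd']
'e': index 1 in ['b', 'e', 'd'] -> ['e', 'b', 'd']


Output: [2, 1, 0, 1, 0, 1, 2, 2, 2, 1]


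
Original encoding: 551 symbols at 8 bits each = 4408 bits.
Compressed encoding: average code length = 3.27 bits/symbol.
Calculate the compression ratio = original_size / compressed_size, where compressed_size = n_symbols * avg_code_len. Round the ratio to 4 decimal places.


original_size = n_symbols * orig_bits = 551 * 8 = 4408 bits
compressed_size = n_symbols * avg_code_len = 551 * 3.27 = 1801.77 bits
ratio = original_size / compressed_size = 4408 / 1801.77 = 2.4465

Compression ratio = 2.4465


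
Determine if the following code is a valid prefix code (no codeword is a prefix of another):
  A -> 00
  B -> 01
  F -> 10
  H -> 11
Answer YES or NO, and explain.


Checking each pair (does one codeword prefix another?):
  A='00' vs B='01': no prefix
  A='00' vs F='10': no prefix
  A='00' vs H='11': no prefix
  B='01' vs A='00': no prefix
  B='01' vs F='10': no prefix
  B='01' vs H='11': no prefix
  F='10' vs A='00': no prefix
  F='10' vs B='01': no prefix
  F='10' vs H='11': no prefix
  H='11' vs A='00': no prefix
  H='11' vs B='01': no prefix
  H='11' vs F='10': no prefix
No violation found over all pairs.

YES -- this is a valid prefix code. No codeword is a prefix of any other codeword.


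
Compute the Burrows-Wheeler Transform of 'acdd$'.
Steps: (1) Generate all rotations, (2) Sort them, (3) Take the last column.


Rotations (sorted):
  0: $acdd -> last char: d
  1: acdd$ -> last char: $
  2: cdd$a -> last char: a
  3: d$acd -> last char: d
  4: dd$ac -> last char: c


BWT = d$adc


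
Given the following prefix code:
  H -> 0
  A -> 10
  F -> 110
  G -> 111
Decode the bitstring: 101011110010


Decoding step by step:
Bits 10 -> A
Bits 10 -> A
Bits 111 -> G
Bits 10 -> A
Bits 0 -> H
Bits 10 -> A


Decoded message: AAGAHA


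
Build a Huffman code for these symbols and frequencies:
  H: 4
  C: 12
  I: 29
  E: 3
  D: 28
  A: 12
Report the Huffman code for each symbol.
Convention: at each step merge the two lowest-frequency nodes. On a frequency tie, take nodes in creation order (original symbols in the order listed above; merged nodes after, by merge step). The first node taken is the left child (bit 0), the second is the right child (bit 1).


Huffman tree construction:
Step 1: Merge E(3) + H(4) = 7
Step 2: Merge (E+H)(7) + C(12) = 19
Step 3: Merge A(12) + ((E+H)+C)(19) = 31
Step 4: Merge D(28) + I(29) = 57
Step 5: Merge (A+((E+H)+C))(31) + (D+I)(57) = 88
Read each symbol's code off the tree from the root (left child = 0, right child = 1).

Codes:
  H: 0101 (length 4)
  C: 011 (length 3)
  I: 11 (length 2)
  E: 0100 (length 4)
  D: 10 (length 2)
  A: 00 (length 2)
Average code length: 202/88 = 2.2955 bits/symbol


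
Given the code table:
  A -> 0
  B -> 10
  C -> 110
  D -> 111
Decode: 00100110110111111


Decoding:
0 -> A
0 -> A
10 -> B
0 -> A
110 -> C
110 -> C
111 -> D
111 -> D


Result: AABACCDD
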